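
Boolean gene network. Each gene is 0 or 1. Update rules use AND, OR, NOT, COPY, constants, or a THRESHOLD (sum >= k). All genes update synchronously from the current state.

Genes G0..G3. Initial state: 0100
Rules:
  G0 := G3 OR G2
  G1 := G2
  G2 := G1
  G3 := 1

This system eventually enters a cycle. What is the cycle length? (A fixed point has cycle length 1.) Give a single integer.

Answer: 2

Derivation:
Step 0: 0100
Step 1: G0=G3|G2=0|0=0 G1=G2=0 G2=G1=1 G3=1(const) -> 0011
Step 2: G0=G3|G2=1|1=1 G1=G2=1 G2=G1=0 G3=1(const) -> 1101
Step 3: G0=G3|G2=1|0=1 G1=G2=0 G2=G1=1 G3=1(const) -> 1011
Step 4: G0=G3|G2=1|1=1 G1=G2=1 G2=G1=0 G3=1(const) -> 1101
State from step 4 equals state from step 2 -> cycle length 2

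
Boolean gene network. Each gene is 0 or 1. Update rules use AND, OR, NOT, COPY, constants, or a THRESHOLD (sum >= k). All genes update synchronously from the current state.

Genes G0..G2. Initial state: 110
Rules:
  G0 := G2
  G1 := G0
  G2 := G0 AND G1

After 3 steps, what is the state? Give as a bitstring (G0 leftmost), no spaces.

Step 1: G0=G2=0 G1=G0=1 G2=G0&G1=1&1=1 -> 011
Step 2: G0=G2=1 G1=G0=0 G2=G0&G1=0&1=0 -> 100
Step 3: G0=G2=0 G1=G0=1 G2=G0&G1=1&0=0 -> 010

010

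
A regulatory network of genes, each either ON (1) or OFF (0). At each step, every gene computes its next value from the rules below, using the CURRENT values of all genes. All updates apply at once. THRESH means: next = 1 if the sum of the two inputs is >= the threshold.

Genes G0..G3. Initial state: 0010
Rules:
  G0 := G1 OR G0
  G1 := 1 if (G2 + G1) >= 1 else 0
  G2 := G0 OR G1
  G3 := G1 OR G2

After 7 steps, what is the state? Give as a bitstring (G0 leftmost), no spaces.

Step 1: G0=G1|G0=0|0=0 G1=(1+0>=1)=1 G2=G0|G1=0|0=0 G3=G1|G2=0|1=1 -> 0101
Step 2: G0=G1|G0=1|0=1 G1=(0+1>=1)=1 G2=G0|G1=0|1=1 G3=G1|G2=1|0=1 -> 1111
Step 3: G0=G1|G0=1|1=1 G1=(1+1>=1)=1 G2=G0|G1=1|1=1 G3=G1|G2=1|1=1 -> 1111
Step 4: G0=G1|G0=1|1=1 G1=(1+1>=1)=1 G2=G0|G1=1|1=1 G3=G1|G2=1|1=1 -> 1111
Step 5: G0=G1|G0=1|1=1 G1=(1+1>=1)=1 G2=G0|G1=1|1=1 G3=G1|G2=1|1=1 -> 1111
Step 6: G0=G1|G0=1|1=1 G1=(1+1>=1)=1 G2=G0|G1=1|1=1 G3=G1|G2=1|1=1 -> 1111
Step 7: G0=G1|G0=1|1=1 G1=(1+1>=1)=1 G2=G0|G1=1|1=1 G3=G1|G2=1|1=1 -> 1111

1111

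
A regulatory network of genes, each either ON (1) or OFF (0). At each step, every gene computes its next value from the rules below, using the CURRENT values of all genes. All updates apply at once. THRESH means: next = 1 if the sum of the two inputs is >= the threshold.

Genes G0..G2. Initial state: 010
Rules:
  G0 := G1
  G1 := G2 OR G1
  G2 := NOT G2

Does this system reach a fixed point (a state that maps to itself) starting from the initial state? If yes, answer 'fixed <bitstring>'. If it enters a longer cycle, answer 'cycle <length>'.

Step 0: 010
Step 1: G0=G1=1 G1=G2|G1=0|1=1 G2=NOT G2=NOT 0=1 -> 111
Step 2: G0=G1=1 G1=G2|G1=1|1=1 G2=NOT G2=NOT 1=0 -> 110
Step 3: G0=G1=1 G1=G2|G1=0|1=1 G2=NOT G2=NOT 0=1 -> 111
Cycle of length 2 starting at step 1 -> no fixed point

Answer: cycle 2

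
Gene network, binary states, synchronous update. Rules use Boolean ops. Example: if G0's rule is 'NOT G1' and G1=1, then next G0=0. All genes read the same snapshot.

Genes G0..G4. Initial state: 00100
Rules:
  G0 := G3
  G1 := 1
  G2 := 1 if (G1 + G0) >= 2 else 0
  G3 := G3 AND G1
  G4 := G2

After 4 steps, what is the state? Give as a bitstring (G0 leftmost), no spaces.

Step 1: G0=G3=0 G1=1(const) G2=(0+0>=2)=0 G3=G3&G1=0&0=0 G4=G2=1 -> 01001
Step 2: G0=G3=0 G1=1(const) G2=(1+0>=2)=0 G3=G3&G1=0&1=0 G4=G2=0 -> 01000
Step 3: G0=G3=0 G1=1(const) G2=(1+0>=2)=0 G3=G3&G1=0&1=0 G4=G2=0 -> 01000
Step 4: G0=G3=0 G1=1(const) G2=(1+0>=2)=0 G3=G3&G1=0&1=0 G4=G2=0 -> 01000

01000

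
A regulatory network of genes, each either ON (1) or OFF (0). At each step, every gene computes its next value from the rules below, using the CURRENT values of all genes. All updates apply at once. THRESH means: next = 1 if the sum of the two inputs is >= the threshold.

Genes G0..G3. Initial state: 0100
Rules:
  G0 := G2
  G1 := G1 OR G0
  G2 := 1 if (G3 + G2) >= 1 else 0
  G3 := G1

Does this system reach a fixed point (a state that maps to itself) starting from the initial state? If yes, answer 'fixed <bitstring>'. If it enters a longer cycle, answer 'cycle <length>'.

Answer: fixed 1111

Derivation:
Step 0: 0100
Step 1: G0=G2=0 G1=G1|G0=1|0=1 G2=(0+0>=1)=0 G3=G1=1 -> 0101
Step 2: G0=G2=0 G1=G1|G0=1|0=1 G2=(1+0>=1)=1 G3=G1=1 -> 0111
Step 3: G0=G2=1 G1=G1|G0=1|0=1 G2=(1+1>=1)=1 G3=G1=1 -> 1111
Step 4: G0=G2=1 G1=G1|G0=1|1=1 G2=(1+1>=1)=1 G3=G1=1 -> 1111
Fixed point reached at step 3: 1111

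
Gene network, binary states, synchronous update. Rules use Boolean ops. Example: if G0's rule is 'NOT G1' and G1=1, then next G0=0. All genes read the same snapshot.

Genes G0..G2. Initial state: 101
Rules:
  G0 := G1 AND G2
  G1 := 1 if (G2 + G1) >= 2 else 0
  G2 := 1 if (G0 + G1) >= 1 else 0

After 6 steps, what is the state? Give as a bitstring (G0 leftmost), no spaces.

Step 1: G0=G1&G2=0&1=0 G1=(1+0>=2)=0 G2=(1+0>=1)=1 -> 001
Step 2: G0=G1&G2=0&1=0 G1=(1+0>=2)=0 G2=(0+0>=1)=0 -> 000
Step 3: G0=G1&G2=0&0=0 G1=(0+0>=2)=0 G2=(0+0>=1)=0 -> 000
Step 4: G0=G1&G2=0&0=0 G1=(0+0>=2)=0 G2=(0+0>=1)=0 -> 000
Step 5: G0=G1&G2=0&0=0 G1=(0+0>=2)=0 G2=(0+0>=1)=0 -> 000
Step 6: G0=G1&G2=0&0=0 G1=(0+0>=2)=0 G2=(0+0>=1)=0 -> 000

000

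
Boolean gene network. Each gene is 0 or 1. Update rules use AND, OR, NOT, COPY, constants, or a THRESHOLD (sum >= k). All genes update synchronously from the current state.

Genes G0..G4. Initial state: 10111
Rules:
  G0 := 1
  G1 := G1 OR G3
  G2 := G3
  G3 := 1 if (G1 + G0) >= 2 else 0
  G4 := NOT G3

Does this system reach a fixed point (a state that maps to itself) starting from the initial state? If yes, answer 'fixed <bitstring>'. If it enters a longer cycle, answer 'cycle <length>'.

Step 0: 10111
Step 1: G0=1(const) G1=G1|G3=0|1=1 G2=G3=1 G3=(0+1>=2)=0 G4=NOT G3=NOT 1=0 -> 11100
Step 2: G0=1(const) G1=G1|G3=1|0=1 G2=G3=0 G3=(1+1>=2)=1 G4=NOT G3=NOT 0=1 -> 11011
Step 3: G0=1(const) G1=G1|G3=1|1=1 G2=G3=1 G3=(1+1>=2)=1 G4=NOT G3=NOT 1=0 -> 11110
Step 4: G0=1(const) G1=G1|G3=1|1=1 G2=G3=1 G3=(1+1>=2)=1 G4=NOT G3=NOT 1=0 -> 11110
Fixed point reached at step 3: 11110

Answer: fixed 11110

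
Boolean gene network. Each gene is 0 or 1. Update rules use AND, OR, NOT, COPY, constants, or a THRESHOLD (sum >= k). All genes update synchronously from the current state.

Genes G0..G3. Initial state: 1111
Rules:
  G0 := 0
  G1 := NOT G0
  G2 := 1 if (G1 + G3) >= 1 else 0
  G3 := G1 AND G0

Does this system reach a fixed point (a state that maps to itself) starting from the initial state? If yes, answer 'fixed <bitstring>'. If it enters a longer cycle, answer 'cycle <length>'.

Step 0: 1111
Step 1: G0=0(const) G1=NOT G0=NOT 1=0 G2=(1+1>=1)=1 G3=G1&G0=1&1=1 -> 0011
Step 2: G0=0(const) G1=NOT G0=NOT 0=1 G2=(0+1>=1)=1 G3=G1&G0=0&0=0 -> 0110
Step 3: G0=0(const) G1=NOT G0=NOT 0=1 G2=(1+0>=1)=1 G3=G1&G0=1&0=0 -> 0110
Fixed point reached at step 2: 0110

Answer: fixed 0110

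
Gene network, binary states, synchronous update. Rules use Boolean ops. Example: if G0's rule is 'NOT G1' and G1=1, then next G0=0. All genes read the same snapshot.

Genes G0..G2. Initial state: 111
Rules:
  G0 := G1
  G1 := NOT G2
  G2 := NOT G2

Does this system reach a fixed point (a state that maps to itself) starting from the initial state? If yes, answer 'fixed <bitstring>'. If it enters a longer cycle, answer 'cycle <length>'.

Step 0: 111
Step 1: G0=G1=1 G1=NOT G2=NOT 1=0 G2=NOT G2=NOT 1=0 -> 100
Step 2: G0=G1=0 G1=NOT G2=NOT 0=1 G2=NOT G2=NOT 0=1 -> 011
Step 3: G0=G1=1 G1=NOT G2=NOT 1=0 G2=NOT G2=NOT 1=0 -> 100
Cycle of length 2 starting at step 1 -> no fixed point

Answer: cycle 2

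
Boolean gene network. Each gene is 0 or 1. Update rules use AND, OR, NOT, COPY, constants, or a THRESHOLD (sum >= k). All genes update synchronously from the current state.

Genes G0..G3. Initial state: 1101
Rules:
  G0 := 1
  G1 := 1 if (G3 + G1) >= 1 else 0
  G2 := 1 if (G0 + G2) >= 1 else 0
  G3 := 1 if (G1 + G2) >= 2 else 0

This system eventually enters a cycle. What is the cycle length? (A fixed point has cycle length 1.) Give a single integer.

Answer: 1

Derivation:
Step 0: 1101
Step 1: G0=1(const) G1=(1+1>=1)=1 G2=(1+0>=1)=1 G3=(1+0>=2)=0 -> 1110
Step 2: G0=1(const) G1=(0+1>=1)=1 G2=(1+1>=1)=1 G3=(1+1>=2)=1 -> 1111
Step 3: G0=1(const) G1=(1+1>=1)=1 G2=(1+1>=1)=1 G3=(1+1>=2)=1 -> 1111
State from step 3 equals state from step 2 -> cycle length 1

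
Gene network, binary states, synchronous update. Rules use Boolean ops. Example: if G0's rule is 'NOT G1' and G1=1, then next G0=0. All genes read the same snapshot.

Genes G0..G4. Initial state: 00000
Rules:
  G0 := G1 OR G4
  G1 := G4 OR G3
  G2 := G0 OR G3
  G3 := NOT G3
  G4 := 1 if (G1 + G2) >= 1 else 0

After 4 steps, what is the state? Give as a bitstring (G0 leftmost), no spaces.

Step 1: G0=G1|G4=0|0=0 G1=G4|G3=0|0=0 G2=G0|G3=0|0=0 G3=NOT G3=NOT 0=1 G4=(0+0>=1)=0 -> 00010
Step 2: G0=G1|G4=0|0=0 G1=G4|G3=0|1=1 G2=G0|G3=0|1=1 G3=NOT G3=NOT 1=0 G4=(0+0>=1)=0 -> 01100
Step 3: G0=G1|G4=1|0=1 G1=G4|G3=0|0=0 G2=G0|G3=0|0=0 G3=NOT G3=NOT 0=1 G4=(1+1>=1)=1 -> 10011
Step 4: G0=G1|G4=0|1=1 G1=G4|G3=1|1=1 G2=G0|G3=1|1=1 G3=NOT G3=NOT 1=0 G4=(0+0>=1)=0 -> 11100

11100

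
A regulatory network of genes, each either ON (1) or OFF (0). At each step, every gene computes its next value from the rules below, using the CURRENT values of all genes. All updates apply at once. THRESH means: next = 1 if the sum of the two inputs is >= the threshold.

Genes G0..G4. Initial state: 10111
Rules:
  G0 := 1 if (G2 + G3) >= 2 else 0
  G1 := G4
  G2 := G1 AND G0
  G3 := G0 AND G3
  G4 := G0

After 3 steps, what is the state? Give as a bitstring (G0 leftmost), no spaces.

Step 1: G0=(1+1>=2)=1 G1=G4=1 G2=G1&G0=0&1=0 G3=G0&G3=1&1=1 G4=G0=1 -> 11011
Step 2: G0=(0+1>=2)=0 G1=G4=1 G2=G1&G0=1&1=1 G3=G0&G3=1&1=1 G4=G0=1 -> 01111
Step 3: G0=(1+1>=2)=1 G1=G4=1 G2=G1&G0=1&0=0 G3=G0&G3=0&1=0 G4=G0=0 -> 11000

11000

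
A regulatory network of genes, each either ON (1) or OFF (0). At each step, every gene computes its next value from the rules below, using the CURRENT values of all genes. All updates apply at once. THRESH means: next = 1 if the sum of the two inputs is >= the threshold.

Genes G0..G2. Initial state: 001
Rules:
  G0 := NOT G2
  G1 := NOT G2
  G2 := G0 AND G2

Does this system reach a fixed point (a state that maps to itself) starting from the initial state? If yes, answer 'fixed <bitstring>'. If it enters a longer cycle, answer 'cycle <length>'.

Step 0: 001
Step 1: G0=NOT G2=NOT 1=0 G1=NOT G2=NOT 1=0 G2=G0&G2=0&1=0 -> 000
Step 2: G0=NOT G2=NOT 0=1 G1=NOT G2=NOT 0=1 G2=G0&G2=0&0=0 -> 110
Step 3: G0=NOT G2=NOT 0=1 G1=NOT G2=NOT 0=1 G2=G0&G2=1&0=0 -> 110
Fixed point reached at step 2: 110

Answer: fixed 110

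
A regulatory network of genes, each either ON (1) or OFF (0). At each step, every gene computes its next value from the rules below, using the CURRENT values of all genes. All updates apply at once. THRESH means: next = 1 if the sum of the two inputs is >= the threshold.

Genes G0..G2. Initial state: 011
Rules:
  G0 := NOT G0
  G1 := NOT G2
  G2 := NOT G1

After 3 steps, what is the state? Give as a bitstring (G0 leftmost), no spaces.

Step 1: G0=NOT G0=NOT 0=1 G1=NOT G2=NOT 1=0 G2=NOT G1=NOT 1=0 -> 100
Step 2: G0=NOT G0=NOT 1=0 G1=NOT G2=NOT 0=1 G2=NOT G1=NOT 0=1 -> 011
Step 3: G0=NOT G0=NOT 0=1 G1=NOT G2=NOT 1=0 G2=NOT G1=NOT 1=0 -> 100

100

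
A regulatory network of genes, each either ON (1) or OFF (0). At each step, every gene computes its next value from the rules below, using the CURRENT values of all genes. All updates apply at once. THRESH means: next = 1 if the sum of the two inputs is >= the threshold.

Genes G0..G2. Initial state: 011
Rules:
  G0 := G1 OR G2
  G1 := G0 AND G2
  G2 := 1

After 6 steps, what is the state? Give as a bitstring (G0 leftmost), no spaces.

Step 1: G0=G1|G2=1|1=1 G1=G0&G2=0&1=0 G2=1(const) -> 101
Step 2: G0=G1|G2=0|1=1 G1=G0&G2=1&1=1 G2=1(const) -> 111
Step 3: G0=G1|G2=1|1=1 G1=G0&G2=1&1=1 G2=1(const) -> 111
Step 4: G0=G1|G2=1|1=1 G1=G0&G2=1&1=1 G2=1(const) -> 111
Step 5: G0=G1|G2=1|1=1 G1=G0&G2=1&1=1 G2=1(const) -> 111
Step 6: G0=G1|G2=1|1=1 G1=G0&G2=1&1=1 G2=1(const) -> 111

111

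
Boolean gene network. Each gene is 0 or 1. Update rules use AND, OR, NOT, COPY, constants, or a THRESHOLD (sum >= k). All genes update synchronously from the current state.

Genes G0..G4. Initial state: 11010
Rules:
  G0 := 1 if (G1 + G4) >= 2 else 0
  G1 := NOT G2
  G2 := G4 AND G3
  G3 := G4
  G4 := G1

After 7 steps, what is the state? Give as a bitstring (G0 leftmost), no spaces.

Step 1: G0=(1+0>=2)=0 G1=NOT G2=NOT 0=1 G2=G4&G3=0&1=0 G3=G4=0 G4=G1=1 -> 01001
Step 2: G0=(1+1>=2)=1 G1=NOT G2=NOT 0=1 G2=G4&G3=1&0=0 G3=G4=1 G4=G1=1 -> 11011
Step 3: G0=(1+1>=2)=1 G1=NOT G2=NOT 0=1 G2=G4&G3=1&1=1 G3=G4=1 G4=G1=1 -> 11111
Step 4: G0=(1+1>=2)=1 G1=NOT G2=NOT 1=0 G2=G4&G3=1&1=1 G3=G4=1 G4=G1=1 -> 10111
Step 5: G0=(0+1>=2)=0 G1=NOT G2=NOT 1=0 G2=G4&G3=1&1=1 G3=G4=1 G4=G1=0 -> 00110
Step 6: G0=(0+0>=2)=0 G1=NOT G2=NOT 1=0 G2=G4&G3=0&1=0 G3=G4=0 G4=G1=0 -> 00000
Step 7: G0=(0+0>=2)=0 G1=NOT G2=NOT 0=1 G2=G4&G3=0&0=0 G3=G4=0 G4=G1=0 -> 01000

01000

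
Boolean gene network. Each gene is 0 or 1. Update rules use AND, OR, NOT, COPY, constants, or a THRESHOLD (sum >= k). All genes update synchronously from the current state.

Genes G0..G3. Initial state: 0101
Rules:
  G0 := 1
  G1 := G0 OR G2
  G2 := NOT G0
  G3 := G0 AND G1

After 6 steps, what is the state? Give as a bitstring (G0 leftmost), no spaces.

Step 1: G0=1(const) G1=G0|G2=0|0=0 G2=NOT G0=NOT 0=1 G3=G0&G1=0&1=0 -> 1010
Step 2: G0=1(const) G1=G0|G2=1|1=1 G2=NOT G0=NOT 1=0 G3=G0&G1=1&0=0 -> 1100
Step 3: G0=1(const) G1=G0|G2=1|0=1 G2=NOT G0=NOT 1=0 G3=G0&G1=1&1=1 -> 1101
Step 4: G0=1(const) G1=G0|G2=1|0=1 G2=NOT G0=NOT 1=0 G3=G0&G1=1&1=1 -> 1101
Step 5: G0=1(const) G1=G0|G2=1|0=1 G2=NOT G0=NOT 1=0 G3=G0&G1=1&1=1 -> 1101
Step 6: G0=1(const) G1=G0|G2=1|0=1 G2=NOT G0=NOT 1=0 G3=G0&G1=1&1=1 -> 1101

1101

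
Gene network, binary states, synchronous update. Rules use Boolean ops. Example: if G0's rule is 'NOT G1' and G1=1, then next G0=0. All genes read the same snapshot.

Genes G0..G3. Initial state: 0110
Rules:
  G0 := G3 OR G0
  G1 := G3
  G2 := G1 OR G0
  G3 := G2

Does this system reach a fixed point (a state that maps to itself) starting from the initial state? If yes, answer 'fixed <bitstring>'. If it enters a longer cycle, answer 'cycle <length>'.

Step 0: 0110
Step 1: G0=G3|G0=0|0=0 G1=G3=0 G2=G1|G0=1|0=1 G3=G2=1 -> 0011
Step 2: G0=G3|G0=1|0=1 G1=G3=1 G2=G1|G0=0|0=0 G3=G2=1 -> 1101
Step 3: G0=G3|G0=1|1=1 G1=G3=1 G2=G1|G0=1|1=1 G3=G2=0 -> 1110
Step 4: G0=G3|G0=0|1=1 G1=G3=0 G2=G1|G0=1|1=1 G3=G2=1 -> 1011
Step 5: G0=G3|G0=1|1=1 G1=G3=1 G2=G1|G0=0|1=1 G3=G2=1 -> 1111
Step 6: G0=G3|G0=1|1=1 G1=G3=1 G2=G1|G0=1|1=1 G3=G2=1 -> 1111
Fixed point reached at step 5: 1111

Answer: fixed 1111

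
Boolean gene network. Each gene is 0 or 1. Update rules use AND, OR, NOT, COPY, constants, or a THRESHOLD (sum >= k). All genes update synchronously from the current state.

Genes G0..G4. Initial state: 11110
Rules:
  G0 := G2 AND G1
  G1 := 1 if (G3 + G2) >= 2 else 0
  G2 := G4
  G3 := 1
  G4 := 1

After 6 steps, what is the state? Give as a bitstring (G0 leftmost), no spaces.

Step 1: G0=G2&G1=1&1=1 G1=(1+1>=2)=1 G2=G4=0 G3=1(const) G4=1(const) -> 11011
Step 2: G0=G2&G1=0&1=0 G1=(1+0>=2)=0 G2=G4=1 G3=1(const) G4=1(const) -> 00111
Step 3: G0=G2&G1=1&0=0 G1=(1+1>=2)=1 G2=G4=1 G3=1(const) G4=1(const) -> 01111
Step 4: G0=G2&G1=1&1=1 G1=(1+1>=2)=1 G2=G4=1 G3=1(const) G4=1(const) -> 11111
Step 5: G0=G2&G1=1&1=1 G1=(1+1>=2)=1 G2=G4=1 G3=1(const) G4=1(const) -> 11111
Step 6: G0=G2&G1=1&1=1 G1=(1+1>=2)=1 G2=G4=1 G3=1(const) G4=1(const) -> 11111

11111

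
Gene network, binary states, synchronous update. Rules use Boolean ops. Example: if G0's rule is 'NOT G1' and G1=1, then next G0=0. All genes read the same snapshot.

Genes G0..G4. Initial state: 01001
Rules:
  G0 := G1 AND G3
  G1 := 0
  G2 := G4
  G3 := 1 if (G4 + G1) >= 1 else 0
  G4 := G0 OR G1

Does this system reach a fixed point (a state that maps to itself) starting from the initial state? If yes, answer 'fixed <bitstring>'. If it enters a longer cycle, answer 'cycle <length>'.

Step 0: 01001
Step 1: G0=G1&G3=1&0=0 G1=0(const) G2=G4=1 G3=(1+1>=1)=1 G4=G0|G1=0|1=1 -> 00111
Step 2: G0=G1&G3=0&1=0 G1=0(const) G2=G4=1 G3=(1+0>=1)=1 G4=G0|G1=0|0=0 -> 00110
Step 3: G0=G1&G3=0&1=0 G1=0(const) G2=G4=0 G3=(0+0>=1)=0 G4=G0|G1=0|0=0 -> 00000
Step 4: G0=G1&G3=0&0=0 G1=0(const) G2=G4=0 G3=(0+0>=1)=0 G4=G0|G1=0|0=0 -> 00000
Fixed point reached at step 3: 00000

Answer: fixed 00000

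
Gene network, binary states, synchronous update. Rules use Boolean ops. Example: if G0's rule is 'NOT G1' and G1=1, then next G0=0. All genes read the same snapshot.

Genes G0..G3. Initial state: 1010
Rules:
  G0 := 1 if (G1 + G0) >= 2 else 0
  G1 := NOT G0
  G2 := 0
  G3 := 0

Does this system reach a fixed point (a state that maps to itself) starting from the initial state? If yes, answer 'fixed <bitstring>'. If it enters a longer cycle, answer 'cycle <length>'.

Answer: fixed 0100

Derivation:
Step 0: 1010
Step 1: G0=(0+1>=2)=0 G1=NOT G0=NOT 1=0 G2=0(const) G3=0(const) -> 0000
Step 2: G0=(0+0>=2)=0 G1=NOT G0=NOT 0=1 G2=0(const) G3=0(const) -> 0100
Step 3: G0=(1+0>=2)=0 G1=NOT G0=NOT 0=1 G2=0(const) G3=0(const) -> 0100
Fixed point reached at step 2: 0100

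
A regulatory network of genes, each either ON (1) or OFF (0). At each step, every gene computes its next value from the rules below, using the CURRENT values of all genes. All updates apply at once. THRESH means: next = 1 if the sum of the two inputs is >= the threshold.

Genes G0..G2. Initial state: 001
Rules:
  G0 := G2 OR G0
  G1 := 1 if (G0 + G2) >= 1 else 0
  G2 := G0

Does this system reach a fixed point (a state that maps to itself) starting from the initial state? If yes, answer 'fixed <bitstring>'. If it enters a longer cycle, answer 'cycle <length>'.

Step 0: 001
Step 1: G0=G2|G0=1|0=1 G1=(0+1>=1)=1 G2=G0=0 -> 110
Step 2: G0=G2|G0=0|1=1 G1=(1+0>=1)=1 G2=G0=1 -> 111
Step 3: G0=G2|G0=1|1=1 G1=(1+1>=1)=1 G2=G0=1 -> 111
Fixed point reached at step 2: 111

Answer: fixed 111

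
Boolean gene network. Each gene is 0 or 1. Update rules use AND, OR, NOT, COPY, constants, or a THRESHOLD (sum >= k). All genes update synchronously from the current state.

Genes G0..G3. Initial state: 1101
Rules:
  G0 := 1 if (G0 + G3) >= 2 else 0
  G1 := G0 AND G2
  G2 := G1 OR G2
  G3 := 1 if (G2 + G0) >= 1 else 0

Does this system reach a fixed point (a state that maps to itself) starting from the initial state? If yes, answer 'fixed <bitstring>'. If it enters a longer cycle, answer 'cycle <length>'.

Step 0: 1101
Step 1: G0=(1+1>=2)=1 G1=G0&G2=1&0=0 G2=G1|G2=1|0=1 G3=(0+1>=1)=1 -> 1011
Step 2: G0=(1+1>=2)=1 G1=G0&G2=1&1=1 G2=G1|G2=0|1=1 G3=(1+1>=1)=1 -> 1111
Step 3: G0=(1+1>=2)=1 G1=G0&G2=1&1=1 G2=G1|G2=1|1=1 G3=(1+1>=1)=1 -> 1111
Fixed point reached at step 2: 1111

Answer: fixed 1111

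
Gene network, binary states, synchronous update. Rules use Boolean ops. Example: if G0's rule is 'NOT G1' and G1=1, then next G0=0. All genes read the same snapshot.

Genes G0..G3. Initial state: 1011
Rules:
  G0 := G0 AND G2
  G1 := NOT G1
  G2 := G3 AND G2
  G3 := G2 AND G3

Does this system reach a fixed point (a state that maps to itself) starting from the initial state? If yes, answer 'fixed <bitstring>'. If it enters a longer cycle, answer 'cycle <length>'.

Answer: cycle 2

Derivation:
Step 0: 1011
Step 1: G0=G0&G2=1&1=1 G1=NOT G1=NOT 0=1 G2=G3&G2=1&1=1 G3=G2&G3=1&1=1 -> 1111
Step 2: G0=G0&G2=1&1=1 G1=NOT G1=NOT 1=0 G2=G3&G2=1&1=1 G3=G2&G3=1&1=1 -> 1011
Cycle of length 2 starting at step 0 -> no fixed point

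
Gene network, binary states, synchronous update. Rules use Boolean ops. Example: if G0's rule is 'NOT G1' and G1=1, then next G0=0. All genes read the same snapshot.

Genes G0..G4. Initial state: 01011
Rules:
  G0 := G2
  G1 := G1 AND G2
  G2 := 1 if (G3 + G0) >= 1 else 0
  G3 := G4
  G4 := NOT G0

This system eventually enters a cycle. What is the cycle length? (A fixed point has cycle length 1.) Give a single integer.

Step 0: 01011
Step 1: G0=G2=0 G1=G1&G2=1&0=0 G2=(1+0>=1)=1 G3=G4=1 G4=NOT G0=NOT 0=1 -> 00111
Step 2: G0=G2=1 G1=G1&G2=0&1=0 G2=(1+0>=1)=1 G3=G4=1 G4=NOT G0=NOT 0=1 -> 10111
Step 3: G0=G2=1 G1=G1&G2=0&1=0 G2=(1+1>=1)=1 G3=G4=1 G4=NOT G0=NOT 1=0 -> 10110
Step 4: G0=G2=1 G1=G1&G2=0&1=0 G2=(1+1>=1)=1 G3=G4=0 G4=NOT G0=NOT 1=0 -> 10100
Step 5: G0=G2=1 G1=G1&G2=0&1=0 G2=(0+1>=1)=1 G3=G4=0 G4=NOT G0=NOT 1=0 -> 10100
State from step 5 equals state from step 4 -> cycle length 1

Answer: 1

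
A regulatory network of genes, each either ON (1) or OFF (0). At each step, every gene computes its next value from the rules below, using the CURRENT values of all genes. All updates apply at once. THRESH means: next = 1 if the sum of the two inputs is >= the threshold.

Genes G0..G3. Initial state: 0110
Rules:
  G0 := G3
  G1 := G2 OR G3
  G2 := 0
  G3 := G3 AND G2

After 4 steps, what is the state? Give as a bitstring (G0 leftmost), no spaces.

Step 1: G0=G3=0 G1=G2|G3=1|0=1 G2=0(const) G3=G3&G2=0&1=0 -> 0100
Step 2: G0=G3=0 G1=G2|G3=0|0=0 G2=0(const) G3=G3&G2=0&0=0 -> 0000
Step 3: G0=G3=0 G1=G2|G3=0|0=0 G2=0(const) G3=G3&G2=0&0=0 -> 0000
Step 4: G0=G3=0 G1=G2|G3=0|0=0 G2=0(const) G3=G3&G2=0&0=0 -> 0000

0000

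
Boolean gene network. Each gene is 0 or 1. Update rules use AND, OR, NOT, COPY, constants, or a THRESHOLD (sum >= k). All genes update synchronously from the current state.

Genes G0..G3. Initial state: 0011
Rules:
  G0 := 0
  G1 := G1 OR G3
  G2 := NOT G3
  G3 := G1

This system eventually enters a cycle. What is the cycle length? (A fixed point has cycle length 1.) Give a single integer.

Answer: 1

Derivation:
Step 0: 0011
Step 1: G0=0(const) G1=G1|G3=0|1=1 G2=NOT G3=NOT 1=0 G3=G1=0 -> 0100
Step 2: G0=0(const) G1=G1|G3=1|0=1 G2=NOT G3=NOT 0=1 G3=G1=1 -> 0111
Step 3: G0=0(const) G1=G1|G3=1|1=1 G2=NOT G3=NOT 1=0 G3=G1=1 -> 0101
Step 4: G0=0(const) G1=G1|G3=1|1=1 G2=NOT G3=NOT 1=0 G3=G1=1 -> 0101
State from step 4 equals state from step 3 -> cycle length 1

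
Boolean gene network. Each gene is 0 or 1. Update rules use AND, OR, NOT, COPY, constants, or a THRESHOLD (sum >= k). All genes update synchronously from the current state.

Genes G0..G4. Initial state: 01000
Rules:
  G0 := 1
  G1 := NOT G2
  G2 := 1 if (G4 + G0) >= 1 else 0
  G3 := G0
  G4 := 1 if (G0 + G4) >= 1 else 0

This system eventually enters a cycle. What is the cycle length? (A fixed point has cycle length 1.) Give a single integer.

Answer: 1

Derivation:
Step 0: 01000
Step 1: G0=1(const) G1=NOT G2=NOT 0=1 G2=(0+0>=1)=0 G3=G0=0 G4=(0+0>=1)=0 -> 11000
Step 2: G0=1(const) G1=NOT G2=NOT 0=1 G2=(0+1>=1)=1 G3=G0=1 G4=(1+0>=1)=1 -> 11111
Step 3: G0=1(const) G1=NOT G2=NOT 1=0 G2=(1+1>=1)=1 G3=G0=1 G4=(1+1>=1)=1 -> 10111
Step 4: G0=1(const) G1=NOT G2=NOT 1=0 G2=(1+1>=1)=1 G3=G0=1 G4=(1+1>=1)=1 -> 10111
State from step 4 equals state from step 3 -> cycle length 1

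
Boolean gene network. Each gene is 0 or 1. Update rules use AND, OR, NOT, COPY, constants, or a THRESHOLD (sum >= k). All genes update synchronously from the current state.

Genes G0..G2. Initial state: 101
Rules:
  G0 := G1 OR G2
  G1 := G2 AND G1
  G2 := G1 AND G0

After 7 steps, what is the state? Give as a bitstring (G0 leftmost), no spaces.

Step 1: G0=G1|G2=0|1=1 G1=G2&G1=1&0=0 G2=G1&G0=0&1=0 -> 100
Step 2: G0=G1|G2=0|0=0 G1=G2&G1=0&0=0 G2=G1&G0=0&1=0 -> 000
Step 3: G0=G1|G2=0|0=0 G1=G2&G1=0&0=0 G2=G1&G0=0&0=0 -> 000
Step 4: G0=G1|G2=0|0=0 G1=G2&G1=0&0=0 G2=G1&G0=0&0=0 -> 000
Step 5: G0=G1|G2=0|0=0 G1=G2&G1=0&0=0 G2=G1&G0=0&0=0 -> 000
Step 6: G0=G1|G2=0|0=0 G1=G2&G1=0&0=0 G2=G1&G0=0&0=0 -> 000
Step 7: G0=G1|G2=0|0=0 G1=G2&G1=0&0=0 G2=G1&G0=0&0=0 -> 000

000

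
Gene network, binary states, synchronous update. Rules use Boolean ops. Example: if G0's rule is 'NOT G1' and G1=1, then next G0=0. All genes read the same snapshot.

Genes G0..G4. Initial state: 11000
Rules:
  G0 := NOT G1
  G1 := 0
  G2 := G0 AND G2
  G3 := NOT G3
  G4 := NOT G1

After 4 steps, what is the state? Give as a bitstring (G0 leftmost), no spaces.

Step 1: G0=NOT G1=NOT 1=0 G1=0(const) G2=G0&G2=1&0=0 G3=NOT G3=NOT 0=1 G4=NOT G1=NOT 1=0 -> 00010
Step 2: G0=NOT G1=NOT 0=1 G1=0(const) G2=G0&G2=0&0=0 G3=NOT G3=NOT 1=0 G4=NOT G1=NOT 0=1 -> 10001
Step 3: G0=NOT G1=NOT 0=1 G1=0(const) G2=G0&G2=1&0=0 G3=NOT G3=NOT 0=1 G4=NOT G1=NOT 0=1 -> 10011
Step 4: G0=NOT G1=NOT 0=1 G1=0(const) G2=G0&G2=1&0=0 G3=NOT G3=NOT 1=0 G4=NOT G1=NOT 0=1 -> 10001

10001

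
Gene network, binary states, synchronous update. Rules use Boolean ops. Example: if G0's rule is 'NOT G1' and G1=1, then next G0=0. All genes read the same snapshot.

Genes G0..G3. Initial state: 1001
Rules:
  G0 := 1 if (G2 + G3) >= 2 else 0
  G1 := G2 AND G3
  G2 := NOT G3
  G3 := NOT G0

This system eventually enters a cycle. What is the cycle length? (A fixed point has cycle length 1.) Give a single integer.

Answer: 3

Derivation:
Step 0: 1001
Step 1: G0=(0+1>=2)=0 G1=G2&G3=0&1=0 G2=NOT G3=NOT 1=0 G3=NOT G0=NOT 1=0 -> 0000
Step 2: G0=(0+0>=2)=0 G1=G2&G3=0&0=0 G2=NOT G3=NOT 0=1 G3=NOT G0=NOT 0=1 -> 0011
Step 3: G0=(1+1>=2)=1 G1=G2&G3=1&1=1 G2=NOT G3=NOT 1=0 G3=NOT G0=NOT 0=1 -> 1101
Step 4: G0=(0+1>=2)=0 G1=G2&G3=0&1=0 G2=NOT G3=NOT 1=0 G3=NOT G0=NOT 1=0 -> 0000
State from step 4 equals state from step 1 -> cycle length 3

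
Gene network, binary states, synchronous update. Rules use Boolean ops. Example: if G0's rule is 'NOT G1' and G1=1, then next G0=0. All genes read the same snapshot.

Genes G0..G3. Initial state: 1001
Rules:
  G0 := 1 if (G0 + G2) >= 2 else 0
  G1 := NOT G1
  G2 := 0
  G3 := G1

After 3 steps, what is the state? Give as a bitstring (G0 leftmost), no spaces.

Step 1: G0=(1+0>=2)=0 G1=NOT G1=NOT 0=1 G2=0(const) G3=G1=0 -> 0100
Step 2: G0=(0+0>=2)=0 G1=NOT G1=NOT 1=0 G2=0(const) G3=G1=1 -> 0001
Step 3: G0=(0+0>=2)=0 G1=NOT G1=NOT 0=1 G2=0(const) G3=G1=0 -> 0100

0100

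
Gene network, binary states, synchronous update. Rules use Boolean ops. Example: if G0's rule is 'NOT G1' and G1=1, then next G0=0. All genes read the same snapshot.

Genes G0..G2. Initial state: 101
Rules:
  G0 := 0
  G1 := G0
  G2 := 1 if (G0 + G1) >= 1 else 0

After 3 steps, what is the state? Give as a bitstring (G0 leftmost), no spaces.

Step 1: G0=0(const) G1=G0=1 G2=(1+0>=1)=1 -> 011
Step 2: G0=0(const) G1=G0=0 G2=(0+1>=1)=1 -> 001
Step 3: G0=0(const) G1=G0=0 G2=(0+0>=1)=0 -> 000

000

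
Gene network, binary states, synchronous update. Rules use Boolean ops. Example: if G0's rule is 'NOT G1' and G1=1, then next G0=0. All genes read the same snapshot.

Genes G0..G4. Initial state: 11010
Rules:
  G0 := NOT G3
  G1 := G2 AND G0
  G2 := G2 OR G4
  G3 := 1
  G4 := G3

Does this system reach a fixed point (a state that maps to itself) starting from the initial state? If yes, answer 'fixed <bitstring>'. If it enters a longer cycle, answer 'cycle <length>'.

Step 0: 11010
Step 1: G0=NOT G3=NOT 1=0 G1=G2&G0=0&1=0 G2=G2|G4=0|0=0 G3=1(const) G4=G3=1 -> 00011
Step 2: G0=NOT G3=NOT 1=0 G1=G2&G0=0&0=0 G2=G2|G4=0|1=1 G3=1(const) G4=G3=1 -> 00111
Step 3: G0=NOT G3=NOT 1=0 G1=G2&G0=1&0=0 G2=G2|G4=1|1=1 G3=1(const) G4=G3=1 -> 00111
Fixed point reached at step 2: 00111

Answer: fixed 00111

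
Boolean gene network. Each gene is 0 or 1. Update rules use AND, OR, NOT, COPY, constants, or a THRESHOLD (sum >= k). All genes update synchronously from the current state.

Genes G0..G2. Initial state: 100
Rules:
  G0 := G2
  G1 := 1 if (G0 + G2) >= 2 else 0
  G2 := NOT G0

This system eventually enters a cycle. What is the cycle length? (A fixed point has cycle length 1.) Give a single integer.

Step 0: 100
Step 1: G0=G2=0 G1=(1+0>=2)=0 G2=NOT G0=NOT 1=0 -> 000
Step 2: G0=G2=0 G1=(0+0>=2)=0 G2=NOT G0=NOT 0=1 -> 001
Step 3: G0=G2=1 G1=(0+1>=2)=0 G2=NOT G0=NOT 0=1 -> 101
Step 4: G0=G2=1 G1=(1+1>=2)=1 G2=NOT G0=NOT 1=0 -> 110
Step 5: G0=G2=0 G1=(1+0>=2)=0 G2=NOT G0=NOT 1=0 -> 000
State from step 5 equals state from step 1 -> cycle length 4

Answer: 4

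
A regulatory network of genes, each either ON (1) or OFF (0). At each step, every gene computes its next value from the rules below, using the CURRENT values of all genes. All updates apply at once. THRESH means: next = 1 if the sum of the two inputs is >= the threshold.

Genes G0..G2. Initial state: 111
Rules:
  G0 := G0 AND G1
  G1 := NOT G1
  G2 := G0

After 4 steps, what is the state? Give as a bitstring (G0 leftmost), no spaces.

Step 1: G0=G0&G1=1&1=1 G1=NOT G1=NOT 1=0 G2=G0=1 -> 101
Step 2: G0=G0&G1=1&0=0 G1=NOT G1=NOT 0=1 G2=G0=1 -> 011
Step 3: G0=G0&G1=0&1=0 G1=NOT G1=NOT 1=0 G2=G0=0 -> 000
Step 4: G0=G0&G1=0&0=0 G1=NOT G1=NOT 0=1 G2=G0=0 -> 010

010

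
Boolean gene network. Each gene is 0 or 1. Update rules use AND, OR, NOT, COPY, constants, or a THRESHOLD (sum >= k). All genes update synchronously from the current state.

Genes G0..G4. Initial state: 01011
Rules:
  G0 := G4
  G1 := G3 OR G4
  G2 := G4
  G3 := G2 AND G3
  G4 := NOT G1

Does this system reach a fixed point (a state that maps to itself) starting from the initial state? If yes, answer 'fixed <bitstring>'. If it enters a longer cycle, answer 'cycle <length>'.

Step 0: 01011
Step 1: G0=G4=1 G1=G3|G4=1|1=1 G2=G4=1 G3=G2&G3=0&1=0 G4=NOT G1=NOT 1=0 -> 11100
Step 2: G0=G4=0 G1=G3|G4=0|0=0 G2=G4=0 G3=G2&G3=1&0=0 G4=NOT G1=NOT 1=0 -> 00000
Step 3: G0=G4=0 G1=G3|G4=0|0=0 G2=G4=0 G3=G2&G3=0&0=0 G4=NOT G1=NOT 0=1 -> 00001
Step 4: G0=G4=1 G1=G3|G4=0|1=1 G2=G4=1 G3=G2&G3=0&0=0 G4=NOT G1=NOT 0=1 -> 11101
Step 5: G0=G4=1 G1=G3|G4=0|1=1 G2=G4=1 G3=G2&G3=1&0=0 G4=NOT G1=NOT 1=0 -> 11100
Cycle of length 4 starting at step 1 -> no fixed point

Answer: cycle 4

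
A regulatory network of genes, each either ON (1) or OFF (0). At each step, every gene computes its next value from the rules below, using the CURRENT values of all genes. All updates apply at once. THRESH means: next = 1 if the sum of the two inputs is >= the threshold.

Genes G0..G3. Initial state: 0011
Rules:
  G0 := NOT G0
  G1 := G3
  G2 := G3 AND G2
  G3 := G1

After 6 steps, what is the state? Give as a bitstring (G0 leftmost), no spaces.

Step 1: G0=NOT G0=NOT 0=1 G1=G3=1 G2=G3&G2=1&1=1 G3=G1=0 -> 1110
Step 2: G0=NOT G0=NOT 1=0 G1=G3=0 G2=G3&G2=0&1=0 G3=G1=1 -> 0001
Step 3: G0=NOT G0=NOT 0=1 G1=G3=1 G2=G3&G2=1&0=0 G3=G1=0 -> 1100
Step 4: G0=NOT G0=NOT 1=0 G1=G3=0 G2=G3&G2=0&0=0 G3=G1=1 -> 0001
Step 5: G0=NOT G0=NOT 0=1 G1=G3=1 G2=G3&G2=1&0=0 G3=G1=0 -> 1100
Step 6: G0=NOT G0=NOT 1=0 G1=G3=0 G2=G3&G2=0&0=0 G3=G1=1 -> 0001

0001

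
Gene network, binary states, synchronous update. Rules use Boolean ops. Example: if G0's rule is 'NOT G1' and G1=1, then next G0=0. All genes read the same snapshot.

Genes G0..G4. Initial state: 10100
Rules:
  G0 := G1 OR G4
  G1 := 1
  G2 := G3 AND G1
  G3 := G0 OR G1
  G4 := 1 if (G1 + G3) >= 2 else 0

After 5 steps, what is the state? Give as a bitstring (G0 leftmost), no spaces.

Step 1: G0=G1|G4=0|0=0 G1=1(const) G2=G3&G1=0&0=0 G3=G0|G1=1|0=1 G4=(0+0>=2)=0 -> 01010
Step 2: G0=G1|G4=1|0=1 G1=1(const) G2=G3&G1=1&1=1 G3=G0|G1=0|1=1 G4=(1+1>=2)=1 -> 11111
Step 3: G0=G1|G4=1|1=1 G1=1(const) G2=G3&G1=1&1=1 G3=G0|G1=1|1=1 G4=(1+1>=2)=1 -> 11111
Step 4: G0=G1|G4=1|1=1 G1=1(const) G2=G3&G1=1&1=1 G3=G0|G1=1|1=1 G4=(1+1>=2)=1 -> 11111
Step 5: G0=G1|G4=1|1=1 G1=1(const) G2=G3&G1=1&1=1 G3=G0|G1=1|1=1 G4=(1+1>=2)=1 -> 11111

11111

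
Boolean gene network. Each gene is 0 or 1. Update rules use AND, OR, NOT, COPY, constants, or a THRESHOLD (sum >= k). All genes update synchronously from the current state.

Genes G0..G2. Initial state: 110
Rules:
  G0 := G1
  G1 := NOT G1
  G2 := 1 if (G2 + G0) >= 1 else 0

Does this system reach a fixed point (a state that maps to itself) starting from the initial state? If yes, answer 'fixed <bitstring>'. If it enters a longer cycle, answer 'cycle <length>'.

Answer: cycle 2

Derivation:
Step 0: 110
Step 1: G0=G1=1 G1=NOT G1=NOT 1=0 G2=(0+1>=1)=1 -> 101
Step 2: G0=G1=0 G1=NOT G1=NOT 0=1 G2=(1+1>=1)=1 -> 011
Step 3: G0=G1=1 G1=NOT G1=NOT 1=0 G2=(1+0>=1)=1 -> 101
Cycle of length 2 starting at step 1 -> no fixed point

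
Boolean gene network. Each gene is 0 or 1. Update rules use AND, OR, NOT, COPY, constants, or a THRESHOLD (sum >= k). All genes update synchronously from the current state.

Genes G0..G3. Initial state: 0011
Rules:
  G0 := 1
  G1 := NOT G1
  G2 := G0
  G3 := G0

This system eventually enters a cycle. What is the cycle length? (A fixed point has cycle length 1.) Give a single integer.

Step 0: 0011
Step 1: G0=1(const) G1=NOT G1=NOT 0=1 G2=G0=0 G3=G0=0 -> 1100
Step 2: G0=1(const) G1=NOT G1=NOT 1=0 G2=G0=1 G3=G0=1 -> 1011
Step 3: G0=1(const) G1=NOT G1=NOT 0=1 G2=G0=1 G3=G0=1 -> 1111
Step 4: G0=1(const) G1=NOT G1=NOT 1=0 G2=G0=1 G3=G0=1 -> 1011
State from step 4 equals state from step 2 -> cycle length 2

Answer: 2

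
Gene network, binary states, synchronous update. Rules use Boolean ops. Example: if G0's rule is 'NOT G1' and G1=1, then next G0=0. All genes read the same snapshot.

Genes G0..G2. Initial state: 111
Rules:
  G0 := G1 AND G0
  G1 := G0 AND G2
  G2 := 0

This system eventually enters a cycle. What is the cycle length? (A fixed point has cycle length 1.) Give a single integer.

Answer: 1

Derivation:
Step 0: 111
Step 1: G0=G1&G0=1&1=1 G1=G0&G2=1&1=1 G2=0(const) -> 110
Step 2: G0=G1&G0=1&1=1 G1=G0&G2=1&0=0 G2=0(const) -> 100
Step 3: G0=G1&G0=0&1=0 G1=G0&G2=1&0=0 G2=0(const) -> 000
Step 4: G0=G1&G0=0&0=0 G1=G0&G2=0&0=0 G2=0(const) -> 000
State from step 4 equals state from step 3 -> cycle length 1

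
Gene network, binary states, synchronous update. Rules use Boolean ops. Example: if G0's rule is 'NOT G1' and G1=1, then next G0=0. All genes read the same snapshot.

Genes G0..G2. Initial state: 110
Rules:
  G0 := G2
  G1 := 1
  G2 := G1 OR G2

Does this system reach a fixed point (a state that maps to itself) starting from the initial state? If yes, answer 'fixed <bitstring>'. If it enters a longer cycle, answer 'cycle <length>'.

Answer: fixed 111

Derivation:
Step 0: 110
Step 1: G0=G2=0 G1=1(const) G2=G1|G2=1|0=1 -> 011
Step 2: G0=G2=1 G1=1(const) G2=G1|G2=1|1=1 -> 111
Step 3: G0=G2=1 G1=1(const) G2=G1|G2=1|1=1 -> 111
Fixed point reached at step 2: 111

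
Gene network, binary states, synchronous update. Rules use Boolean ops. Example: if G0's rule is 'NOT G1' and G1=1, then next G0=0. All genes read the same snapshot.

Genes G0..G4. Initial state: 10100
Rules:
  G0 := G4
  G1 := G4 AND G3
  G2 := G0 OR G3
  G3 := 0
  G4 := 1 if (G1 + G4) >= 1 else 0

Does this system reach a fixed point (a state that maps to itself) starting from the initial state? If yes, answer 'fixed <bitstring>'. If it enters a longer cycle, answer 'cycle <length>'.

Step 0: 10100
Step 1: G0=G4=0 G1=G4&G3=0&0=0 G2=G0|G3=1|0=1 G3=0(const) G4=(0+0>=1)=0 -> 00100
Step 2: G0=G4=0 G1=G4&G3=0&0=0 G2=G0|G3=0|0=0 G3=0(const) G4=(0+0>=1)=0 -> 00000
Step 3: G0=G4=0 G1=G4&G3=0&0=0 G2=G0|G3=0|0=0 G3=0(const) G4=(0+0>=1)=0 -> 00000
Fixed point reached at step 2: 00000

Answer: fixed 00000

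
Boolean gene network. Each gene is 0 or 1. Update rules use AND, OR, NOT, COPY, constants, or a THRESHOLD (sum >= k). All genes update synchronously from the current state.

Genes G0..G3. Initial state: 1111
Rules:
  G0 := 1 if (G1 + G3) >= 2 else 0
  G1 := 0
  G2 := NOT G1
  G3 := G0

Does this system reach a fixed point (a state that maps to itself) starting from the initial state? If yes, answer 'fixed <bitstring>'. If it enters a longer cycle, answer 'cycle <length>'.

Answer: fixed 0010

Derivation:
Step 0: 1111
Step 1: G0=(1+1>=2)=1 G1=0(const) G2=NOT G1=NOT 1=0 G3=G0=1 -> 1001
Step 2: G0=(0+1>=2)=0 G1=0(const) G2=NOT G1=NOT 0=1 G3=G0=1 -> 0011
Step 3: G0=(0+1>=2)=0 G1=0(const) G2=NOT G1=NOT 0=1 G3=G0=0 -> 0010
Step 4: G0=(0+0>=2)=0 G1=0(const) G2=NOT G1=NOT 0=1 G3=G0=0 -> 0010
Fixed point reached at step 3: 0010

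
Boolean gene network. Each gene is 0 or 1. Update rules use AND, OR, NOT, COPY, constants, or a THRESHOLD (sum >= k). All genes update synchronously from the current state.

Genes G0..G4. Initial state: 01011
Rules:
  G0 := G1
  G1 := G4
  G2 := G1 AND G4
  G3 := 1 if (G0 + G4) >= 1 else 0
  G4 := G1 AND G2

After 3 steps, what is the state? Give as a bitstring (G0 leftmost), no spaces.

Step 1: G0=G1=1 G1=G4=1 G2=G1&G4=1&1=1 G3=(0+1>=1)=1 G4=G1&G2=1&0=0 -> 11110
Step 2: G0=G1=1 G1=G4=0 G2=G1&G4=1&0=0 G3=(1+0>=1)=1 G4=G1&G2=1&1=1 -> 10011
Step 3: G0=G1=0 G1=G4=1 G2=G1&G4=0&1=0 G3=(1+1>=1)=1 G4=G1&G2=0&0=0 -> 01010

01010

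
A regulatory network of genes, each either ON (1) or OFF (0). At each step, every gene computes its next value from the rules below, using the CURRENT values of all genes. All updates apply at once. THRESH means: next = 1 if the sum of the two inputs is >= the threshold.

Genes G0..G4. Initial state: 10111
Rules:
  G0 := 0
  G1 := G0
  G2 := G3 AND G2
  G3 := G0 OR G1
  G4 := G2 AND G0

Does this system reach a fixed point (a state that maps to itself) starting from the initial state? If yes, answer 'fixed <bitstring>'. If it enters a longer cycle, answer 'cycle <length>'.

Step 0: 10111
Step 1: G0=0(const) G1=G0=1 G2=G3&G2=1&1=1 G3=G0|G1=1|0=1 G4=G2&G0=1&1=1 -> 01111
Step 2: G0=0(const) G1=G0=0 G2=G3&G2=1&1=1 G3=G0|G1=0|1=1 G4=G2&G0=1&0=0 -> 00110
Step 3: G0=0(const) G1=G0=0 G2=G3&G2=1&1=1 G3=G0|G1=0|0=0 G4=G2&G0=1&0=0 -> 00100
Step 4: G0=0(const) G1=G0=0 G2=G3&G2=0&1=0 G3=G0|G1=0|0=0 G4=G2&G0=1&0=0 -> 00000
Step 5: G0=0(const) G1=G0=0 G2=G3&G2=0&0=0 G3=G0|G1=0|0=0 G4=G2&G0=0&0=0 -> 00000
Fixed point reached at step 4: 00000

Answer: fixed 00000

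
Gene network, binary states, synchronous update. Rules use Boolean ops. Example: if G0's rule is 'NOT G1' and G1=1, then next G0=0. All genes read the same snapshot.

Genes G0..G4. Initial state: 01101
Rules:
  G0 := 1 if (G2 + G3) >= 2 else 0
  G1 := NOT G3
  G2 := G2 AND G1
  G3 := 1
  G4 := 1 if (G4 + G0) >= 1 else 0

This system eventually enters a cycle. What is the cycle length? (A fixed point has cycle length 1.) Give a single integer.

Step 0: 01101
Step 1: G0=(1+0>=2)=0 G1=NOT G3=NOT 0=1 G2=G2&G1=1&1=1 G3=1(const) G4=(1+0>=1)=1 -> 01111
Step 2: G0=(1+1>=2)=1 G1=NOT G3=NOT 1=0 G2=G2&G1=1&1=1 G3=1(const) G4=(1+0>=1)=1 -> 10111
Step 3: G0=(1+1>=2)=1 G1=NOT G3=NOT 1=0 G2=G2&G1=1&0=0 G3=1(const) G4=(1+1>=1)=1 -> 10011
Step 4: G0=(0+1>=2)=0 G1=NOT G3=NOT 1=0 G2=G2&G1=0&0=0 G3=1(const) G4=(1+1>=1)=1 -> 00011
Step 5: G0=(0+1>=2)=0 G1=NOT G3=NOT 1=0 G2=G2&G1=0&0=0 G3=1(const) G4=(1+0>=1)=1 -> 00011
State from step 5 equals state from step 4 -> cycle length 1

Answer: 1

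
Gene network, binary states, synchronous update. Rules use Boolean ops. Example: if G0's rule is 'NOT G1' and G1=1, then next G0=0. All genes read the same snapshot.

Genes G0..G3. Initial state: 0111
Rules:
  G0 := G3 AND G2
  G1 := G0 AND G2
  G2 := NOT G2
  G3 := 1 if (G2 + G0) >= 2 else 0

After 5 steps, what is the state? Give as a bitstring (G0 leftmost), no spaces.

Step 1: G0=G3&G2=1&1=1 G1=G0&G2=0&1=0 G2=NOT G2=NOT 1=0 G3=(1+0>=2)=0 -> 1000
Step 2: G0=G3&G2=0&0=0 G1=G0&G2=1&0=0 G2=NOT G2=NOT 0=1 G3=(0+1>=2)=0 -> 0010
Step 3: G0=G3&G2=0&1=0 G1=G0&G2=0&1=0 G2=NOT G2=NOT 1=0 G3=(1+0>=2)=0 -> 0000
Step 4: G0=G3&G2=0&0=0 G1=G0&G2=0&0=0 G2=NOT G2=NOT 0=1 G3=(0+0>=2)=0 -> 0010
Step 5: G0=G3&G2=0&1=0 G1=G0&G2=0&1=0 G2=NOT G2=NOT 1=0 G3=(1+0>=2)=0 -> 0000

0000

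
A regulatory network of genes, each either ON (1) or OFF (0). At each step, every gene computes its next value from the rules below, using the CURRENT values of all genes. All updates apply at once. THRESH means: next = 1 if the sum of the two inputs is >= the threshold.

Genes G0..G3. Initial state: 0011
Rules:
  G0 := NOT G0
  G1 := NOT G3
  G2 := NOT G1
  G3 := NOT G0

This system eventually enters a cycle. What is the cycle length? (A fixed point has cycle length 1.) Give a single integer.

Answer: 2

Derivation:
Step 0: 0011
Step 1: G0=NOT G0=NOT 0=1 G1=NOT G3=NOT 1=0 G2=NOT G1=NOT 0=1 G3=NOT G0=NOT 0=1 -> 1011
Step 2: G0=NOT G0=NOT 1=0 G1=NOT G3=NOT 1=0 G2=NOT G1=NOT 0=1 G3=NOT G0=NOT 1=0 -> 0010
Step 3: G0=NOT G0=NOT 0=1 G1=NOT G3=NOT 0=1 G2=NOT G1=NOT 0=1 G3=NOT G0=NOT 0=1 -> 1111
Step 4: G0=NOT G0=NOT 1=0 G1=NOT G3=NOT 1=0 G2=NOT G1=NOT 1=0 G3=NOT G0=NOT 1=0 -> 0000
Step 5: G0=NOT G0=NOT 0=1 G1=NOT G3=NOT 0=1 G2=NOT G1=NOT 0=1 G3=NOT G0=NOT 0=1 -> 1111
State from step 5 equals state from step 3 -> cycle length 2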